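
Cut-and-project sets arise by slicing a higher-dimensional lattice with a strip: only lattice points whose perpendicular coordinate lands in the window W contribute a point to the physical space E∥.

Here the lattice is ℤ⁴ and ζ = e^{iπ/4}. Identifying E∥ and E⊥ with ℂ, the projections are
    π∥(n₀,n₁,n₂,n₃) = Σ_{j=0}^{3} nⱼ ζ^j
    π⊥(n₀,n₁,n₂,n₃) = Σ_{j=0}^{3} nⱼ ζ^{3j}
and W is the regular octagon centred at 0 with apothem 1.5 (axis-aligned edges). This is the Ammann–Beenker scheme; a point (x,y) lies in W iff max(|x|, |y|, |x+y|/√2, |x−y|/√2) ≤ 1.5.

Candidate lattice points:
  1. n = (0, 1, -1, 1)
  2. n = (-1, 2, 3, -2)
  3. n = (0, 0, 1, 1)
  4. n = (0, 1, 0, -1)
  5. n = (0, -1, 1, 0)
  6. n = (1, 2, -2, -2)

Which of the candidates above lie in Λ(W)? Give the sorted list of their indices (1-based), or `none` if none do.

3, 4

π⊥(n) = n₀ + n₁ζ³ + n₂ζ⁶ + n₃ζ⁹ where ζ = e^{iπ/4}.
candidate 1: n = (0, 1, -1, 1) → π⊥ ≈ (+0.000000, +2.414214); max(|x|,|y|,|x±y|/√2) = 2.414214 > 1.5 ⇒ ∉ W
candidate 2: n = (-1, 2, 3, -2) → π⊥ ≈ (-3.828427, -3.000000); max(|x|,|y|,|x±y|/√2) = 4.828427 > 1.5 ⇒ ∉ W
candidate 3: n = (0, 0, 1, 1) → π⊥ ≈ (+0.707107, -0.292893); max(|x|,|y|,|x±y|/√2) = 0.707107 ≤ 1.5 ⇒ ∈ W
candidate 4: n = (0, 1, 0, -1) → π⊥ ≈ (-1.414214, +0.000000); max(|x|,|y|,|x±y|/√2) = 1.414214 ≤ 1.5 ⇒ ∈ W
candidate 5: n = (0, -1, 1, 0) → π⊥ ≈ (+0.707107, -1.707107); max(|x|,|y|,|x±y|/√2) = 1.707107 > 1.5 ⇒ ∉ W
candidate 6: n = (1, 2, -2, -2) → π⊥ ≈ (-1.828427, +2.000000); max(|x|,|y|,|x±y|/√2) = 2.707107 > 1.5 ⇒ ∉ W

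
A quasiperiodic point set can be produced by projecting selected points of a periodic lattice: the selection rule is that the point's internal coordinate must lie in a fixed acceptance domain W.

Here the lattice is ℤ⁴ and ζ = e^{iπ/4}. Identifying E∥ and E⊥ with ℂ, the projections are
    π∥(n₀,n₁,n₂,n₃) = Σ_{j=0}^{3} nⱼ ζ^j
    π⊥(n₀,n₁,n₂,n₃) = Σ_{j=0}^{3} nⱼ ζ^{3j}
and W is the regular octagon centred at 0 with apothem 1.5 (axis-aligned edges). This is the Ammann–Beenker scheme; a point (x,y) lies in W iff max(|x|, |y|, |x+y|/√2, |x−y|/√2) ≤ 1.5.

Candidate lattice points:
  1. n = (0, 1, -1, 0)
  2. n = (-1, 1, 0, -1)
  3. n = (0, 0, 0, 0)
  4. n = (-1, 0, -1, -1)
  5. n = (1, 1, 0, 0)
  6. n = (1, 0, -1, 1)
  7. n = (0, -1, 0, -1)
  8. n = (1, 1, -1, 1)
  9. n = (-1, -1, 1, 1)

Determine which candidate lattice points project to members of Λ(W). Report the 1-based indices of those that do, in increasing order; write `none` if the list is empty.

3, 5, 7, 9

Internal map: ζ^{3j} for j=0..3 gives (1,0), (−√2/2,√2/2), (0,−1), (√2/2,√2/2).
#1 (0, 1, -1, 0): internal (-0.707107, 1.707107); octagon support 1.707107 vs apothem 1.5 → ∉ W
#2 (-1, 1, 0, -1): internal (-2.414214, 0.000000); octagon support 2.414214 vs apothem 1.5 → ∉ W
#3 (0, 0, 0, 0): internal (0.000000, 0.000000); octagon support 0.000000 vs apothem 1.5 → ∈ W
#4 (-1, 0, -1, -1): internal (-1.707107, 0.292893); octagon support 1.707107 vs apothem 1.5 → ∉ W
#5 (1, 1, 0, 0): internal (0.292893, 0.707107); octagon support 0.707107 vs apothem 1.5 → ∈ W
#6 (1, 0, -1, 1): internal (1.707107, 1.707107); octagon support 2.414214 vs apothem 1.5 → ∉ W
#7 (0, -1, 0, -1): internal (0.000000, -1.414214); octagon support 1.414214 vs apothem 1.5 → ∈ W
#8 (1, 1, -1, 1): internal (1.000000, 2.414214); octagon support 2.414214 vs apothem 1.5 → ∉ W
#9 (-1, -1, 1, 1): internal (0.414214, -1.000000); octagon support 1.000000 vs apothem 1.5 → ∈ W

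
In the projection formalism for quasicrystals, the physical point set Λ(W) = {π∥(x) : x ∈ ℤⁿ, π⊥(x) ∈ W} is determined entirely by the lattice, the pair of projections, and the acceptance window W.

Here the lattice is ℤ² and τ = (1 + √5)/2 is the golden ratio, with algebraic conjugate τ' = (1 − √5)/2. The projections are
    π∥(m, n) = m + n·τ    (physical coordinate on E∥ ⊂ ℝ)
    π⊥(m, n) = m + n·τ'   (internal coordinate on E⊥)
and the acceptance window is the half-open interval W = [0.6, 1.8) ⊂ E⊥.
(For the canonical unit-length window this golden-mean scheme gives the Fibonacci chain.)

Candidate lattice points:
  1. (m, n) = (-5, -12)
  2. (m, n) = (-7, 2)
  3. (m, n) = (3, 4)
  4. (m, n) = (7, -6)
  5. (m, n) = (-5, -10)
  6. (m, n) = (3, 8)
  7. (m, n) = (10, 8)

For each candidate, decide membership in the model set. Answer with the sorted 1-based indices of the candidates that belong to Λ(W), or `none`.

τ' = (1−√5)/2 ≈ -0.618034.
candidate 1: (m,n)=(-5,-12) → π∥ = -5-12·τ ≈ -24.416408, π⊥ = -5-12·τ' ≈ 2.416408 ∉ [0.6, 1.8) ⇒ out
candidate 2: (m,n)=(-7,2) → π∥ = -7+2·τ ≈ -3.763932, π⊥ = -7+2·τ' ≈ -8.236068 ∉ [0.6, 1.8) ⇒ out
candidate 3: (m,n)=(3,4) → π∥ = 3+4·τ ≈ 9.472136, π⊥ = 3+4·τ' ≈ 0.527864 ∉ [0.6, 1.8) ⇒ out
candidate 4: (m,n)=(7,-6) → π∥ = 7-6·τ ≈ -2.708204, π⊥ = 7-6·τ' ≈ 10.708204 ∉ [0.6, 1.8) ⇒ out
candidate 5: (m,n)=(-5,-10) → π∥ = -5-10·τ ≈ -21.180340, π⊥ = -5-10·τ' ≈ 1.180340 ∈ [0.6, 1.8) ⇒ IN Λ
candidate 6: (m,n)=(3,8) → π∥ = 3+8·τ ≈ 15.944272, π⊥ = 3+8·τ' ≈ -1.944272 ∉ [0.6, 1.8) ⇒ out
candidate 7: (m,n)=(10,8) → π∥ = 10+8·τ ≈ 22.944272, π⊥ = 10+8·τ' ≈ 5.055728 ∉ [0.6, 1.8) ⇒ out

5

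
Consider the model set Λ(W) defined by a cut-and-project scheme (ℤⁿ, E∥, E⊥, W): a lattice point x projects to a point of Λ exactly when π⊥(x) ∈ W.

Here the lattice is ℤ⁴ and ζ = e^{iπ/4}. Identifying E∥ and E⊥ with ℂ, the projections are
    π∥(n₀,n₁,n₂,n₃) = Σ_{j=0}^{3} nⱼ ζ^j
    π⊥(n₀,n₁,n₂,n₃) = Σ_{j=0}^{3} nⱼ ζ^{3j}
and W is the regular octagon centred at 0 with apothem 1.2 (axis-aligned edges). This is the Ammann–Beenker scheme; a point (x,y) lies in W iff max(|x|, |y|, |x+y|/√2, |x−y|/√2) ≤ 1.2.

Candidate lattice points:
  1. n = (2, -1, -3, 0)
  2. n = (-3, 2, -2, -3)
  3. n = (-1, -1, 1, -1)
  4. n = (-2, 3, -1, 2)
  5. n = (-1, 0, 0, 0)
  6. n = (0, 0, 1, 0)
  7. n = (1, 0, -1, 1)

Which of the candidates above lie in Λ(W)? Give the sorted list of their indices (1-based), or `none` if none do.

5, 6

Internal map: ζ^{3j} for j=0..3 gives (1,0), (−√2/2,√2/2), (0,−1), (√2/2,√2/2).
#1 (2, -1, -3, 0): internal (2.7071, 2.2929); octagon support 3.5355 vs apothem 1.2 → ∉ W
#2 (-3, 2, -2, -3): internal (-6.5355, 1.2929); octagon support 6.5355 vs apothem 1.2 → ∉ W
#3 (-1, -1, 1, -1): internal (-1.0000, -2.4142); octagon support 2.4142 vs apothem 1.2 → ∉ W
#4 (-2, 3, -1, 2): internal (-2.7071, 4.5355); octagon support 5.1213 vs apothem 1.2 → ∉ W
#5 (-1, 0, 0, 0): internal (-1.0000, 0.0000); octagon support 1.0000 vs apothem 1.2 → ∈ W
#6 (0, 0, 1, 0): internal (0.0000, -1.0000); octagon support 1.0000 vs apothem 1.2 → ∈ W
#7 (1, 0, -1, 1): internal (1.7071, 1.7071); octagon support 2.4142 vs apothem 1.2 → ∉ W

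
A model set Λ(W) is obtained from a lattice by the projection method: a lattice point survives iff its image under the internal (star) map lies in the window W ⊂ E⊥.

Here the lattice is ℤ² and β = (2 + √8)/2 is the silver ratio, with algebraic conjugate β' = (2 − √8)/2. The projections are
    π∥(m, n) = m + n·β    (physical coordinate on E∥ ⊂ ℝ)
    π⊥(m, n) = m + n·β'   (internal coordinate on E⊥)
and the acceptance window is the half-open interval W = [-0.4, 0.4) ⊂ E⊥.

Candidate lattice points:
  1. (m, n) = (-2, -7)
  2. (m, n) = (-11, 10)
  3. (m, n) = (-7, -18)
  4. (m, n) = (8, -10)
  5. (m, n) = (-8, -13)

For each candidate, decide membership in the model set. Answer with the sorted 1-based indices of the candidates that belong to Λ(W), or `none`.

Numerically β ≈ 2.4142 and β' = −1/β ≈ -0.4142.
#1 (-2,-7): internal coord -2 + (-7)·β' = +0.8995; +0.8995 ∉ [-0.4, 0.4) → out
#2 (-11,10): internal coord -11 + (10)·β' = -15.1421; -15.1421 ∉ [-0.4, 0.4) → out
#3 (-7,-18): internal coord -7 + (-18)·β' = +0.4558; +0.4558 ∉ [-0.4, 0.4) → out
#4 (8,-10): internal coord 8 + (-10)·β' = +12.1421; +12.1421 ∉ [-0.4, 0.4) → out
#5 (-8,-13): internal coord -8 + (-13)·β' = -2.6152; -2.6152 ∉ [-0.4, 0.4) → out

none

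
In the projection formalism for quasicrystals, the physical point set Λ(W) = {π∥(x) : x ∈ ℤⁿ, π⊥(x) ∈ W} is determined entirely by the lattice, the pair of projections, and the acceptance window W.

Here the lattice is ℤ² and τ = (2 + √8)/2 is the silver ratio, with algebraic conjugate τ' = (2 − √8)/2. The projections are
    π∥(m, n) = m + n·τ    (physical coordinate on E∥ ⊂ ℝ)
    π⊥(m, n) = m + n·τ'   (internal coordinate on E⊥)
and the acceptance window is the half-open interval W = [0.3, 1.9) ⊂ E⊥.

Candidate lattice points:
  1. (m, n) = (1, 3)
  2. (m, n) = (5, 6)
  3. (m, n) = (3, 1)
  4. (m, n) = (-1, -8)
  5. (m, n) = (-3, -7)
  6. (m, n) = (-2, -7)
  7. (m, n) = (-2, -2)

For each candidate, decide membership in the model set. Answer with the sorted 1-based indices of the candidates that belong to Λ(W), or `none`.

6

τ' = (2−√8)/2 ≈ -0.41421.
#1 (1,3): internal coord 1 + (3)·τ' = -0.24264; -0.24264 ∉ [0.3, 1.9) → out
#2 (5,6): internal coord 5 + (6)·τ' = +2.51472; +2.51472 ∉ [0.3, 1.9) → out
#3 (3,1): internal coord 3 + (1)·τ' = +2.58579; +2.58579 ∉ [0.3, 1.9) → out
#4 (-1,-8): internal coord -1 + (-8)·τ' = +2.31371; +2.31371 ∉ [0.3, 1.9) → out
#5 (-3,-7): internal coord -3 + (-7)·τ' = -0.10051; -0.10051 ∉ [0.3, 1.9) → out
#6 (-2,-7): internal coord -2 + (-7)·τ' = +0.89949; +0.89949 ∈ [0.3, 1.9) → IN Λ
#7 (-2,-2): internal coord -2 + (-2)·τ' = -1.17157; -1.17157 ∉ [0.3, 1.9) → out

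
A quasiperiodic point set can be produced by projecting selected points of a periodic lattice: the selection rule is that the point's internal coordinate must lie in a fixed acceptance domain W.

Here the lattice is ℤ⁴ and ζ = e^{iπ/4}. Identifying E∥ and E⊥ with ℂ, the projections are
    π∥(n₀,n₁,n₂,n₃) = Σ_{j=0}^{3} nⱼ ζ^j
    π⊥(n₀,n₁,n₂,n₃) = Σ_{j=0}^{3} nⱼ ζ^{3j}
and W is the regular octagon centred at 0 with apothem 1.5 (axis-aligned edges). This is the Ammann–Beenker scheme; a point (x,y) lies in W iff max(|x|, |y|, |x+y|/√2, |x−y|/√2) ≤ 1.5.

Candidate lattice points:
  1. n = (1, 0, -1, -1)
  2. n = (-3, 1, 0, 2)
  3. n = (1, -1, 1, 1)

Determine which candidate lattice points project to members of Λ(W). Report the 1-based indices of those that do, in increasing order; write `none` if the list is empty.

With ζ = e^{iπ/4} the internal vectors are ζ^0,ζ^3,ζ^6,ζ^9.
#1 (1, 0, -1, -1): internal (0.2929, 0.2929); octagon support 0.4142 vs apothem 1.5 → ∈ W
#2 (-3, 1, 0, 2): internal (-2.2929, 2.1213); octagon support 3.1213 vs apothem 1.5 → ∉ W
#3 (1, -1, 1, 1): internal (2.4142, -1.0000); octagon support 2.4142 vs apothem 1.5 → ∉ W

1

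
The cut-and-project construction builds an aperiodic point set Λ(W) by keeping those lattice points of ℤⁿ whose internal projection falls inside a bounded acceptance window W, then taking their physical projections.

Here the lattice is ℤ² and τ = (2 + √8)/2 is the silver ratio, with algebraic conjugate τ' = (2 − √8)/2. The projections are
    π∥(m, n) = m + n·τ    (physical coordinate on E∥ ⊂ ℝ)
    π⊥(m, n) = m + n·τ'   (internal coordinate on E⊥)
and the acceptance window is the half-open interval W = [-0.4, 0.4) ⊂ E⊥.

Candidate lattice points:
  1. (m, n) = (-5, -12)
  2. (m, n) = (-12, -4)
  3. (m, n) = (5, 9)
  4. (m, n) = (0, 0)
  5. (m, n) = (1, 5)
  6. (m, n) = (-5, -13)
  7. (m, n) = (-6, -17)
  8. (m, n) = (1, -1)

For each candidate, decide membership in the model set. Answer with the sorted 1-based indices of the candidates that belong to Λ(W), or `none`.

Compute τ' = (2−√8)/2 = -0.4142, so π⊥(m,n) = m -0.4142·n.
#1 (-5,-12): internal coord -5 + (-12)·τ' = -0.0294; -0.0294 ∈ [-0.4, 0.4) → IN Λ
#2 (-12,-4): internal coord -12 + (-4)·τ' = -10.3431; -10.3431 ∉ [-0.4, 0.4) → out
#3 (5,9): internal coord 5 + (9)·τ' = +1.2721; +1.2721 ∉ [-0.4, 0.4) → out
#4 (0,0): internal coord 0 + (0)·τ' = +0.0000; +0.0000 ∈ [-0.4, 0.4) → IN Λ
#5 (1,5): internal coord 1 + (5)·τ' = -1.0711; -1.0711 ∉ [-0.4, 0.4) → out
#6 (-5,-13): internal coord -5 + (-13)·τ' = +0.3848; +0.3848 ∈ [-0.4, 0.4) → IN Λ
#7 (-6,-17): internal coord -6 + (-17)·τ' = +1.0416; +1.0416 ∉ [-0.4, 0.4) → out
#8 (1,-1): internal coord 1 + (-1)·τ' = +1.4142; +1.4142 ∉ [-0.4, 0.4) → out

1, 4, 6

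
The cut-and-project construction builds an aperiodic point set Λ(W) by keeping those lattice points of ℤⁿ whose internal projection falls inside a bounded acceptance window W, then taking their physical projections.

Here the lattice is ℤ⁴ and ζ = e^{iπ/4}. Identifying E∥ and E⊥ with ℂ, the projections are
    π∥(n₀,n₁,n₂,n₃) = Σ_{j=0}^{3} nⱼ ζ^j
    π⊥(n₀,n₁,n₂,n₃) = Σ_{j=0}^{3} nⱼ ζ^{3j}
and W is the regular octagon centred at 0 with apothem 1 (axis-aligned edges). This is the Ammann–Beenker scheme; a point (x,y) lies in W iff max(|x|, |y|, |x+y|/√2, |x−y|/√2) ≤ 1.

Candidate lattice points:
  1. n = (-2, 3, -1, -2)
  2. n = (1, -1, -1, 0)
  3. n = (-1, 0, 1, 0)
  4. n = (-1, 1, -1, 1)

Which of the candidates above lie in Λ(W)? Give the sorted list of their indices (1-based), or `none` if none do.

none

π⊥(n) = n₀ + n₁ζ³ + n₂ζ⁶ + n₃ζ⁹ where ζ = e^{iπ/4}.
candidate 1: n = (-2, 3, -1, -2) → π⊥ ≈ (-5.5355, +1.7071); max(|x|,|y|,|x±y|/√2) = 5.5355 > 1 ⇒ ∉ W
candidate 2: n = (1, -1, -1, 0) → π⊥ ≈ (+1.7071, +0.2929); max(|x|,|y|,|x±y|/√2) = 1.7071 > 1 ⇒ ∉ W
candidate 3: n = (-1, 0, 1, 0) → π⊥ ≈ (-1.0000, -1.0000); max(|x|,|y|,|x±y|/√2) = 1.4142 > 1 ⇒ ∉ W
candidate 4: n = (-1, 1, -1, 1) → π⊥ ≈ (-1.0000, +2.4142); max(|x|,|y|,|x±y|/√2) = 2.4142 > 1 ⇒ ∉ W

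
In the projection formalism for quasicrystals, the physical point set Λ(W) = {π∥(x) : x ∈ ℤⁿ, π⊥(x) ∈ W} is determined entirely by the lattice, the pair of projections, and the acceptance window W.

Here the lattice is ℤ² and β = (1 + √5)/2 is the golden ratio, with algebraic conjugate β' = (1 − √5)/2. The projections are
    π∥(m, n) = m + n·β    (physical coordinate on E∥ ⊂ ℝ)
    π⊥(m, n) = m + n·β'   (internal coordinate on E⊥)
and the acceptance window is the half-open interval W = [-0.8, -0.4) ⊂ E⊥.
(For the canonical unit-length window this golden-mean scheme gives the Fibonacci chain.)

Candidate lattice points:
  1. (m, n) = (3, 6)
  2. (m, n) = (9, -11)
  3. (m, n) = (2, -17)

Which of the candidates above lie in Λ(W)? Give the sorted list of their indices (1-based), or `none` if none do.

Numerically β ≈ 1.61803 and β' = −1/β ≈ -0.61803.
candidate 1: (m,n)=(3,6) → π∥ = 3+6·β ≈ 12.70820, π⊥ = 3+6·β' ≈ -0.70820 ∈ [-0.8, -0.4) ⇒ IN Λ
candidate 2: (m,n)=(9,-11) → π∥ = 9-11·β ≈ -8.79837, π⊥ = 9-11·β' ≈ 15.79837 ∉ [-0.8, -0.4) ⇒ out
candidate 3: (m,n)=(2,-17) → π∥ = 2-17·β ≈ -25.50658, π⊥ = 2-17·β' ≈ 12.50658 ∉ [-0.8, -0.4) ⇒ out

1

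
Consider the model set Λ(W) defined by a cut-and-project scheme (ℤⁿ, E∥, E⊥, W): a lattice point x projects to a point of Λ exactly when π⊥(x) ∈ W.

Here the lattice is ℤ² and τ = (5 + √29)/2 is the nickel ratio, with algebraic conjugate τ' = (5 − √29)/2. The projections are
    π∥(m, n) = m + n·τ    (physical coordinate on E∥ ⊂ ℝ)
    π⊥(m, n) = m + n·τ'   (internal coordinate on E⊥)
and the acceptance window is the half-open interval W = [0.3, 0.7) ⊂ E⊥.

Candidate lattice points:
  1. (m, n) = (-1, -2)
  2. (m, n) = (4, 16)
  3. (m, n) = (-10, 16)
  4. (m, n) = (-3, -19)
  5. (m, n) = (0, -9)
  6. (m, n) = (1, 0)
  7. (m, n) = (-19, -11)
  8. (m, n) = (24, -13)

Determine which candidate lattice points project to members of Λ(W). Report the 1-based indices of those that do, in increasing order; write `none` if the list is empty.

4

Compute τ' = (5−√29)/2 = -0.19258, so π⊥(m,n) = m -0.19258·n.
candidate 1: (m,n)=(-1,-2) → π∥ = -1-2·τ ≈ -11.38516, π⊥ = -1-2·τ' ≈ -0.61484 ∉ [0.3, 0.7) ⇒ out
candidate 2: (m,n)=(4,16) → π∥ = 4+16·τ ≈ 87.08132, π⊥ = 4+16·τ' ≈ 0.91868 ∉ [0.3, 0.7) ⇒ out
candidate 3: (m,n)=(-10,16) → π∥ = -10+16·τ ≈ 73.08132, π⊥ = -10+16·τ' ≈ -13.08132 ∉ [0.3, 0.7) ⇒ out
candidate 4: (m,n)=(-3,-19) → π∥ = -3-19·τ ≈ -101.65907, π⊥ = -3-19·τ' ≈ 0.65907 ∈ [0.3, 0.7) ⇒ IN Λ
candidate 5: (m,n)=(0,-9) → π∥ = 0-9·τ ≈ -46.73324, π⊥ = 0-9·τ' ≈ 1.73324 ∉ [0.3, 0.7) ⇒ out
candidate 6: (m,n)=(1,0) → π∥ = 1+0·τ ≈ 1.00000, π⊥ = 1+0·τ' ≈ 1.00000 ∉ [0.3, 0.7) ⇒ out
candidate 7: (m,n)=(-19,-11) → π∥ = -19-11·τ ≈ -76.11841, π⊥ = -19-11·τ' ≈ -16.88159 ∉ [0.3, 0.7) ⇒ out
candidate 8: (m,n)=(24,-13) → π∥ = 24-13·τ ≈ -43.50357, π⊥ = 24-13·τ' ≈ 26.50357 ∉ [0.3, 0.7) ⇒ out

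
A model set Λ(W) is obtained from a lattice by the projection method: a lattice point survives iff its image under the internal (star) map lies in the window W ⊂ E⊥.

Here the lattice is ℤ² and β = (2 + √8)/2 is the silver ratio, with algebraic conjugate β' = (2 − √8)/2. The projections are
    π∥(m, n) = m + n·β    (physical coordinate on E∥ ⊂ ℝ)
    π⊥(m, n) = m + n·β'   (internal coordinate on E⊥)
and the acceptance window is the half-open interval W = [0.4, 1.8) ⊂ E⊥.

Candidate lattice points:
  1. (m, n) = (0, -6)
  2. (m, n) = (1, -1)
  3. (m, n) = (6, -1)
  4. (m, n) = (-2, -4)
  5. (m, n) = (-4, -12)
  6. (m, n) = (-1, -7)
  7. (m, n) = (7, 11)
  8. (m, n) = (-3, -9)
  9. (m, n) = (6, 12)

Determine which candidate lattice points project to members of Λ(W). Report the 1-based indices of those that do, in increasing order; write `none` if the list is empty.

Numerically β ≈ 2.41421 and β' = −1/β ≈ -0.41421.
candidate 1: (m,n)=(0,-6) → π∥ = 0-6·β ≈ -14.48528, π⊥ = 0-6·β' ≈ 2.48528 ∉ [0.4, 1.8) ⇒ out
candidate 2: (m,n)=(1,-1) → π∥ = 1-1·β ≈ -1.41421, π⊥ = 1-1·β' ≈ 1.41421 ∈ [0.4, 1.8) ⇒ IN Λ
candidate 3: (m,n)=(6,-1) → π∥ = 6-1·β ≈ 3.58579, π⊥ = 6-1·β' ≈ 6.41421 ∉ [0.4, 1.8) ⇒ out
candidate 4: (m,n)=(-2,-4) → π∥ = -2-4·β ≈ -11.65685, π⊥ = -2-4·β' ≈ -0.34315 ∉ [0.4, 1.8) ⇒ out
candidate 5: (m,n)=(-4,-12) → π∥ = -4-12·β ≈ -32.97056, π⊥ = -4-12·β' ≈ 0.97056 ∈ [0.4, 1.8) ⇒ IN Λ
candidate 6: (m,n)=(-1,-7) → π∥ = -1-7·β ≈ -17.89949, π⊥ = -1-7·β' ≈ 1.89949 ∉ [0.4, 1.8) ⇒ out
candidate 7: (m,n)=(7,11) → π∥ = 7+11·β ≈ 33.55635, π⊥ = 7+11·β' ≈ 2.44365 ∉ [0.4, 1.8) ⇒ out
candidate 8: (m,n)=(-3,-9) → π∥ = -3-9·β ≈ -24.72792, π⊥ = -3-9·β' ≈ 0.72792 ∈ [0.4, 1.8) ⇒ IN Λ
candidate 9: (m,n)=(6,12) → π∥ = 6+12·β ≈ 34.97056, π⊥ = 6+12·β' ≈ 1.02944 ∈ [0.4, 1.8) ⇒ IN Λ

2, 5, 8, 9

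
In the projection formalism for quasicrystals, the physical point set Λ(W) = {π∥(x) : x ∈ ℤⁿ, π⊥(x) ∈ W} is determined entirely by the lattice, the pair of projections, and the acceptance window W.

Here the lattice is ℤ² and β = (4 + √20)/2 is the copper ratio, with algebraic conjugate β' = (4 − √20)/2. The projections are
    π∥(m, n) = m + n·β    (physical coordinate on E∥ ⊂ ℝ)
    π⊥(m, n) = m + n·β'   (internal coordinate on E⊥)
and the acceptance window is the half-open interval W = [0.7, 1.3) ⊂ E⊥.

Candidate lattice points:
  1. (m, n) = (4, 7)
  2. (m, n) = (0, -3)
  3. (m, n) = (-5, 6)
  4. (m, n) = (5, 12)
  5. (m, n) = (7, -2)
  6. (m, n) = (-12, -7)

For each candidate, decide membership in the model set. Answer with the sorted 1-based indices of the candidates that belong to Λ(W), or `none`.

Compute β' = (4−√20)/2 = -0.236068, so π⊥(m,n) = m -0.236068·n.
candidate 1: (m,n)=(4,7) → π∥ = 4+7·β ≈ 33.652476, π⊥ = 4+7·β' ≈ 2.347524 ∉ [0.7, 1.3) ⇒ out
candidate 2: (m,n)=(0,-3) → π∥ = 0-3·β ≈ -12.708204, π⊥ = 0-3·β' ≈ 0.708204 ∈ [0.7, 1.3) ⇒ IN Λ
candidate 3: (m,n)=(-5,6) → π∥ = -5+6·β ≈ 20.416408, π⊥ = -5+6·β' ≈ -6.416408 ∉ [0.7, 1.3) ⇒ out
candidate 4: (m,n)=(5,12) → π∥ = 5+12·β ≈ 55.832816, π⊥ = 5+12·β' ≈ 2.167184 ∉ [0.7, 1.3) ⇒ out
candidate 5: (m,n)=(7,-2) → π∥ = 7-2·β ≈ -1.472136, π⊥ = 7-2·β' ≈ 7.472136 ∉ [0.7, 1.3) ⇒ out
candidate 6: (m,n)=(-12,-7) → π∥ = -12-7·β ≈ -41.652476, π⊥ = -12-7·β' ≈ -10.347524 ∉ [0.7, 1.3) ⇒ out

2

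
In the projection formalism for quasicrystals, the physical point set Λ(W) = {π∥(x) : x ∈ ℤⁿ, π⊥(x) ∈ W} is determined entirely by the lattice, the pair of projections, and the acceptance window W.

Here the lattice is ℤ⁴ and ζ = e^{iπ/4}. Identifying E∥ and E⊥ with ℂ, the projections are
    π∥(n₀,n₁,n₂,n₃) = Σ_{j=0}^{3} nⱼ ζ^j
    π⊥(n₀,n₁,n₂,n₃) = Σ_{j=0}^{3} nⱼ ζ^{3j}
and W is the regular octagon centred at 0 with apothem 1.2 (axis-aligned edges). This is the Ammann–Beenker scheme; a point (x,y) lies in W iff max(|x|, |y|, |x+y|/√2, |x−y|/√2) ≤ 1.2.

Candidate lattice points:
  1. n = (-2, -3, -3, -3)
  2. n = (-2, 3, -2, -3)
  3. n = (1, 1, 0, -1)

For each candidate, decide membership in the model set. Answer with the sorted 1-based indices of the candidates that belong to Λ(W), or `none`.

Internal map: ζ^{3j} for j=0..3 gives (1,0), (−√2/2,√2/2), (0,−1), (√2/2,√2/2).
candidate 1: n = (-2, -3, -3, -3) → π⊥ ≈ (-2.0000, -1.2426); max(|x|,|y|,|x±y|/√2) = 2.2929 > 1.2 ⇒ ∉ W
candidate 2: n = (-2, 3, -2, -3) → π⊥ ≈ (-6.2426, +2.0000); max(|x|,|y|,|x±y|/√2) = 6.2426 > 1.2 ⇒ ∉ W
candidate 3: n = (1, 1, 0, -1) → π⊥ ≈ (-0.4142, +0.0000); max(|x|,|y|,|x±y|/√2) = 0.4142 ≤ 1.2 ⇒ ∈ W

3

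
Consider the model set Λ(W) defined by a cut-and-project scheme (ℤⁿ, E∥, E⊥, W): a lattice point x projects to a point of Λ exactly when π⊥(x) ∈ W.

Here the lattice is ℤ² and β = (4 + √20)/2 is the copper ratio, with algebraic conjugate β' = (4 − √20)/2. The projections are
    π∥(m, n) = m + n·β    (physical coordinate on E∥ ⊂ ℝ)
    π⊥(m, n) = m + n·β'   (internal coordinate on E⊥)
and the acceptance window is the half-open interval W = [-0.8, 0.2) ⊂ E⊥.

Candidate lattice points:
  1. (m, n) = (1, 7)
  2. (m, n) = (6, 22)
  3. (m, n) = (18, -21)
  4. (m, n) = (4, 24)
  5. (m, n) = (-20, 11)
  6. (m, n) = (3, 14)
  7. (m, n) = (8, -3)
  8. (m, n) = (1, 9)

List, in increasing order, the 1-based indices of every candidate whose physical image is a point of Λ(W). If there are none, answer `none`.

1, 6

Compute β' = (4−√20)/2 = -0.236068, so π⊥(m,n) = m -0.236068·n.
[1] lift (1,7): star map gives -0.652476; window check -0.8 ≤ -0.652476 < 0.2 is true → IN Λ
[2] lift (6,22): star map gives 0.806504; window check -0.8 ≤ 0.806504 < 0.2 is false → out
[3] lift (18,-21): star map gives 22.957428; window check -0.8 ≤ 22.957428 < 0.2 is false → out
[4] lift (4,24): star map gives -1.665631; window check -0.8 ≤ -1.665631 < 0.2 is false → out
[5] lift (-20,11): star map gives -22.596748; window check -0.8 ≤ -22.596748 < 0.2 is false → out
[6] lift (3,14): star map gives -0.304952; window check -0.8 ≤ -0.304952 < 0.2 is true → IN Λ
[7] lift (8,-3): star map gives 8.708204; window check -0.8 ≤ 8.708204 < 0.2 is false → out
[8] lift (1,9): star map gives -1.124612; window check -0.8 ≤ -1.124612 < 0.2 is false → out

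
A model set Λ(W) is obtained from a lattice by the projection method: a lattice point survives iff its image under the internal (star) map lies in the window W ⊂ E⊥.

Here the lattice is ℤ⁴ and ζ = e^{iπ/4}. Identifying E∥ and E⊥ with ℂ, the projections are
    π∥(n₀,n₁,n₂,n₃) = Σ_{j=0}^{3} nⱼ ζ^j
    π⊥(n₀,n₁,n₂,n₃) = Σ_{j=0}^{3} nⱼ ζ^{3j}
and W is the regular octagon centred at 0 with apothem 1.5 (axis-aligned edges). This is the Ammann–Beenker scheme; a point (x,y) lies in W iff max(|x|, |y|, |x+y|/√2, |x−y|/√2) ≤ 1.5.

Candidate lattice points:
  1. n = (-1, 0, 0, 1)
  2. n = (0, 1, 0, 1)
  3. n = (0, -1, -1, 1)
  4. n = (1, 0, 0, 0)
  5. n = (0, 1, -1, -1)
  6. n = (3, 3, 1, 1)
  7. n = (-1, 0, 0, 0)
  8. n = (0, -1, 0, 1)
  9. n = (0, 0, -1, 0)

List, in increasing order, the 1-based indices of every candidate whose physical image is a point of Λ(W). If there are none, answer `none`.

1, 2, 4, 7, 8, 9

With ζ = e^{iπ/4} the internal vectors are ζ^0,ζ^3,ζ^6,ζ^9.
#1 (-1, 0, 0, 1): internal (-0.292893, 0.707107); octagon support 0.707107 vs apothem 1.5 → ∈ W
#2 (0, 1, 0, 1): internal (0.000000, 1.414214); octagon support 1.414214 vs apothem 1.5 → ∈ W
#3 (0, -1, -1, 1): internal (1.414214, 1.000000); octagon support 1.707107 vs apothem 1.5 → ∉ W
#4 (1, 0, 0, 0): internal (1.000000, 0.000000); octagon support 1.000000 vs apothem 1.5 → ∈ W
#5 (0, 1, -1, -1): internal (-1.414214, 1.000000); octagon support 1.707107 vs apothem 1.5 → ∉ W
#6 (3, 3, 1, 1): internal (1.585786, 1.828427); octagon support 2.414214 vs apothem 1.5 → ∉ W
#7 (-1, 0, 0, 0): internal (-1.000000, 0.000000); octagon support 1.000000 vs apothem 1.5 → ∈ W
#8 (0, -1, 0, 1): internal (1.414214, 0.000000); octagon support 1.414214 vs apothem 1.5 → ∈ W
#9 (0, 0, -1, 0): internal (0.000000, 1.000000); octagon support 1.000000 vs apothem 1.5 → ∈ W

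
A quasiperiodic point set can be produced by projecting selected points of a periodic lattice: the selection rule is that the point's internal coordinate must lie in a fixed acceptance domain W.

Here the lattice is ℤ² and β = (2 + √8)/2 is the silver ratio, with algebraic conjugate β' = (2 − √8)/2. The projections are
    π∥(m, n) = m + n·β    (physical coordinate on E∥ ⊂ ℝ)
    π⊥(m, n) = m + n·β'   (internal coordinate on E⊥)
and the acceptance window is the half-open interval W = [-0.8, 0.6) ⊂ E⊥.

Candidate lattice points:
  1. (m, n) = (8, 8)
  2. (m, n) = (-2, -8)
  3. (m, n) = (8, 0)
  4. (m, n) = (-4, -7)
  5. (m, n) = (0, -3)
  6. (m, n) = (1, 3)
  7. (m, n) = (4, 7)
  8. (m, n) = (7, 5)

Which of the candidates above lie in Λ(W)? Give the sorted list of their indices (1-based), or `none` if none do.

6

Compute β' = (2−√8)/2 = -0.414214, so π⊥(m,n) = m -0.414214·n.
#1 (8,8): internal coord 8 + (8)·β' = +4.686292; +4.686292 ∉ [-0.8, 0.6) → out
#2 (-2,-8): internal coord -2 + (-8)·β' = +1.313708; +1.313708 ∉ [-0.8, 0.6) → out
#3 (8,0): internal coord 8 + (0)·β' = +8.000000; +8.000000 ∉ [-0.8, 0.6) → out
#4 (-4,-7): internal coord -4 + (-7)·β' = -1.100505; -1.100505 ∉ [-0.8, 0.6) → out
#5 (0,-3): internal coord 0 + (-3)·β' = +1.242641; +1.242641 ∉ [-0.8, 0.6) → out
#6 (1,3): internal coord 1 + (3)·β' = -0.242641; -0.242641 ∈ [-0.8, 0.6) → IN Λ
#7 (4,7): internal coord 4 + (7)·β' = +1.100505; +1.100505 ∉ [-0.8, 0.6) → out
#8 (7,5): internal coord 7 + (5)·β' = +4.928932; +4.928932 ∉ [-0.8, 0.6) → out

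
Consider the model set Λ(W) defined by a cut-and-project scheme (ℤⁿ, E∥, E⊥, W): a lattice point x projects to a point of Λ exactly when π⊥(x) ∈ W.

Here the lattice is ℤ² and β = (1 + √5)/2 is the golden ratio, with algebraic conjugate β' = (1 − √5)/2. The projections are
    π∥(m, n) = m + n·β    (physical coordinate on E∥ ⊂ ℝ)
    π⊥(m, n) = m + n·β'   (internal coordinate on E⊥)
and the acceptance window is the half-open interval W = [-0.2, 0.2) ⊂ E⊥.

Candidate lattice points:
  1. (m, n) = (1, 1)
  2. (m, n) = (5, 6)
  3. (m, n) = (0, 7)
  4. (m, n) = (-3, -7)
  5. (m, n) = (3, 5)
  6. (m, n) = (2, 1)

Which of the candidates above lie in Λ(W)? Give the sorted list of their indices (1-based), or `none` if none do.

5

Numerically β ≈ 1.6180 and β' = −1/β ≈ -0.6180.
[1] lift (1,1): star map gives 0.3820; window check -0.2 ≤ 0.3820 < 0.2 is false → out
[2] lift (5,6): star map gives 1.2918; window check -0.2 ≤ 1.2918 < 0.2 is false → out
[3] lift (0,7): star map gives -4.3262; window check -0.2 ≤ -4.3262 < 0.2 is false → out
[4] lift (-3,-7): star map gives 1.3262; window check -0.2 ≤ 1.3262 < 0.2 is false → out
[5] lift (3,5): star map gives -0.0902; window check -0.2 ≤ -0.0902 < 0.2 is true → IN Λ
[6] lift (2,1): star map gives 1.3820; window check -0.2 ≤ 1.3820 < 0.2 is false → out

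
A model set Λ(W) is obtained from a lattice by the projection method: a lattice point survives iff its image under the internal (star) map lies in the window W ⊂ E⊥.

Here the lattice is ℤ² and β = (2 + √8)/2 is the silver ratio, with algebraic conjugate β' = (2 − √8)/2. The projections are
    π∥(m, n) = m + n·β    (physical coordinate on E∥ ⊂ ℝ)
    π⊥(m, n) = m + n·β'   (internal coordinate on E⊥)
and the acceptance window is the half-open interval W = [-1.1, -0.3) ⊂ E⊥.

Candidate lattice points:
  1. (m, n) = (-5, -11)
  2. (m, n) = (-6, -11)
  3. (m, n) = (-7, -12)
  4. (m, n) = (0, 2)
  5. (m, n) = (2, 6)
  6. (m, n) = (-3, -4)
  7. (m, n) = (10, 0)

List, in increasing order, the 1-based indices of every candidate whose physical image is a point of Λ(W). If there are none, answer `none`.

Compute β' = (2−√8)/2 = -0.41421, so π⊥(m,n) = m -0.41421·n.
#1 (-5,-11): internal coord -5 + (-11)·β' = -0.44365; -0.44365 ∈ [-1.1, -0.3) → IN Λ
#2 (-6,-11): internal coord -6 + (-11)·β' = -1.44365; -1.44365 ∉ [-1.1, -0.3) → out
#3 (-7,-12): internal coord -7 + (-12)·β' = -2.02944; -2.02944 ∉ [-1.1, -0.3) → out
#4 (0,2): internal coord 0 + (2)·β' = -0.82843; -0.82843 ∈ [-1.1, -0.3) → IN Λ
#5 (2,6): internal coord 2 + (6)·β' = -0.48528; -0.48528 ∈ [-1.1, -0.3) → IN Λ
#6 (-3,-4): internal coord -3 + (-4)·β' = -1.34315; -1.34315 ∉ [-1.1, -0.3) → out
#7 (10,0): internal coord 10 + (0)·β' = +10.00000; +10.00000 ∉ [-1.1, -0.3) → out

1, 4, 5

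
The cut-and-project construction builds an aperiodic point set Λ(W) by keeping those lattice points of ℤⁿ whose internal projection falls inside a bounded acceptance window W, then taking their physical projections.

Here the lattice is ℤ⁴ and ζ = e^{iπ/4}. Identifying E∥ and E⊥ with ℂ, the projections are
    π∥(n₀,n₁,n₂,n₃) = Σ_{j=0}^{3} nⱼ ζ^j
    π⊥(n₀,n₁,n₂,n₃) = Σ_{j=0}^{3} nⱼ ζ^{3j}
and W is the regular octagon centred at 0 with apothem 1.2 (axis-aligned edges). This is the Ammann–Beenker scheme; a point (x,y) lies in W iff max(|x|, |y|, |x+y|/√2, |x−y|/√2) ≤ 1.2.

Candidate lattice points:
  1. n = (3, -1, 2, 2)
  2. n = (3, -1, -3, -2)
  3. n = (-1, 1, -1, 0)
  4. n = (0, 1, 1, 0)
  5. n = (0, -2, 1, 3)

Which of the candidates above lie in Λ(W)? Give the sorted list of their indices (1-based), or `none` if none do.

Internal map: ζ^{3j} for j=0..3 gives (1,0), (−√2/2,√2/2), (0,−1), (√2/2,√2/2).
candidate 1: n = (3, -1, 2, 2) → π⊥ ≈ (+5.1213, -1.2929); max(|x|,|y|,|x±y|/√2) = 5.1213 > 1.2 ⇒ ∉ W
candidate 2: n = (3, -1, -3, -2) → π⊥ ≈ (+2.2929, +0.8787); max(|x|,|y|,|x±y|/√2) = 2.2929 > 1.2 ⇒ ∉ W
candidate 3: n = (-1, 1, -1, 0) → π⊥ ≈ (-1.7071, +1.7071); max(|x|,|y|,|x±y|/√2) = 2.4142 > 1.2 ⇒ ∉ W
candidate 4: n = (0, 1, 1, 0) → π⊥ ≈ (-0.7071, -0.2929); max(|x|,|y|,|x±y|/√2) = 0.7071 ≤ 1.2 ⇒ ∈ W
candidate 5: n = (0, -2, 1, 3) → π⊥ ≈ (+3.5355, -0.2929); max(|x|,|y|,|x±y|/√2) = 3.5355 > 1.2 ⇒ ∉ W

4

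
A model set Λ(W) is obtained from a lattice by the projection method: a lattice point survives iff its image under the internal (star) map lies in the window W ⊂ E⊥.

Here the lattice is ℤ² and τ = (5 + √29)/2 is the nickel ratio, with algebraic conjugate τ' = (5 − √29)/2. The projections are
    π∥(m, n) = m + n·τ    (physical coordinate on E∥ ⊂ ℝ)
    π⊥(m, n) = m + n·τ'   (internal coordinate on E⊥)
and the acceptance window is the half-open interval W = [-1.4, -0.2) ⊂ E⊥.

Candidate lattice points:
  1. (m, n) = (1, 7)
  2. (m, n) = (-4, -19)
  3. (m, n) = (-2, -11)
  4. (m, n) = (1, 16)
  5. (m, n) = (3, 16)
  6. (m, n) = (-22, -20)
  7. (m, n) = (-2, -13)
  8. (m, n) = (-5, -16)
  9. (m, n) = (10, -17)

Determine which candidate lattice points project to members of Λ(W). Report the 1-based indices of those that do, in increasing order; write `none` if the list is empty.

Compute τ' = (5−√29)/2 = -0.19258, so π⊥(m,n) = m -0.19258·n.
[1] lift (1,7): star map gives -0.34808; window check -1.4 ≤ -0.34808 < -0.2 is true → IN Λ
[2] lift (-4,-19): star map gives -0.34093; window check -1.4 ≤ -0.34093 < -0.2 is true → IN Λ
[3] lift (-2,-11): star map gives 0.11841; window check -1.4 ≤ 0.11841 < -0.2 is false → out
[4] lift (1,16): star map gives -2.08132; window check -1.4 ≤ -2.08132 < -0.2 is false → out
[5] lift (3,16): star map gives -0.08132; window check -1.4 ≤ -0.08132 < -0.2 is false → out
[6] lift (-22,-20): star map gives -18.14835; window check -1.4 ≤ -18.14835 < -0.2 is false → out
[7] lift (-2,-13): star map gives 0.50357; window check -1.4 ≤ 0.50357 < -0.2 is false → out
[8] lift (-5,-16): star map gives -1.91868; window check -1.4 ≤ -1.91868 < -0.2 is false → out
[9] lift (10,-17): star map gives 13.27390; window check -1.4 ≤ 13.27390 < -0.2 is false → out

1, 2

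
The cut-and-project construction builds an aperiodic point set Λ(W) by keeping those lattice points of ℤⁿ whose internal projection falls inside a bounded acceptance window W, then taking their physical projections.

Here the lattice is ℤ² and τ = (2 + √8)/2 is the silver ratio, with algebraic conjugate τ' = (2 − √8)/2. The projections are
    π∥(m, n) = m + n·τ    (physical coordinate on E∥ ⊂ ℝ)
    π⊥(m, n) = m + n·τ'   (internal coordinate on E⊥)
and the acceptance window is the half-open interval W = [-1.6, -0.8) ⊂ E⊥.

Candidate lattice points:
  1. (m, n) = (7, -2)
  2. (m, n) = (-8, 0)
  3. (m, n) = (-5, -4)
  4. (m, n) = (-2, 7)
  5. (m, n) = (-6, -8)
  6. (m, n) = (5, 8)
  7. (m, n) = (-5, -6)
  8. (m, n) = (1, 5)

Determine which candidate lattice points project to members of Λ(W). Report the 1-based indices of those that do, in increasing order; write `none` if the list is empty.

8

τ' = (2−√8)/2 ≈ -0.4142.
candidate 1: (m,n)=(7,-2) → π∥ = 7-2·τ ≈ 2.1716, π⊥ = 7-2·τ' ≈ 7.8284 ∉ [-1.6, -0.8) ⇒ out
candidate 2: (m,n)=(-8,0) → π∥ = -8+0·τ ≈ -8.0000, π⊥ = -8+0·τ' ≈ -8.0000 ∉ [-1.6, -0.8) ⇒ out
candidate 3: (m,n)=(-5,-4) → π∥ = -5-4·τ ≈ -14.6569, π⊥ = -5-4·τ' ≈ -3.3431 ∉ [-1.6, -0.8) ⇒ out
candidate 4: (m,n)=(-2,7) → π∥ = -2+7·τ ≈ 14.8995, π⊥ = -2+7·τ' ≈ -4.8995 ∉ [-1.6, -0.8) ⇒ out
candidate 5: (m,n)=(-6,-8) → π∥ = -6-8·τ ≈ -25.3137, π⊥ = -6-8·τ' ≈ -2.6863 ∉ [-1.6, -0.8) ⇒ out
candidate 6: (m,n)=(5,8) → π∥ = 5+8·τ ≈ 24.3137, π⊥ = 5+8·τ' ≈ 1.6863 ∉ [-1.6, -0.8) ⇒ out
candidate 7: (m,n)=(-5,-6) → π∥ = -5-6·τ ≈ -19.4853, π⊥ = -5-6·τ' ≈ -2.5147 ∉ [-1.6, -0.8) ⇒ out
candidate 8: (m,n)=(1,5) → π∥ = 1+5·τ ≈ 13.0711, π⊥ = 1+5·τ' ≈ -1.0711 ∈ [-1.6, -0.8) ⇒ IN Λ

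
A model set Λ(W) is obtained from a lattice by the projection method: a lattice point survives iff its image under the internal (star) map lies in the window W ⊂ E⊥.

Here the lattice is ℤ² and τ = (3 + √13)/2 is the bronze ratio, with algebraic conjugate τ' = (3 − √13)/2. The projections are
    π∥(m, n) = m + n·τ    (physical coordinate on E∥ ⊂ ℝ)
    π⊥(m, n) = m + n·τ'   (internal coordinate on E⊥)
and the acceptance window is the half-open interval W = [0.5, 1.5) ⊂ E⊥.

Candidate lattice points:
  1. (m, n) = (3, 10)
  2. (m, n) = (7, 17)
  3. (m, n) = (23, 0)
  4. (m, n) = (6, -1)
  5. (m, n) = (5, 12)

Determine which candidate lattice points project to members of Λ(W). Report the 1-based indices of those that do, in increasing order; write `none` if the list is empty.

Numerically τ ≈ 3.3028 and τ' = −1/τ ≈ -0.3028.
candidate 1: (m,n)=(3,10) → π∥ = 3+10·τ ≈ 36.0278, π⊥ = 3+10·τ' ≈ -0.0278 ∉ [0.5, 1.5) ⇒ out
candidate 2: (m,n)=(7,17) → π∥ = 7+17·τ ≈ 63.1472, π⊥ = 7+17·τ' ≈ 1.8528 ∉ [0.5, 1.5) ⇒ out
candidate 3: (m,n)=(23,0) → π∥ = 23+0·τ ≈ 23.0000, π⊥ = 23+0·τ' ≈ 23.0000 ∉ [0.5, 1.5) ⇒ out
candidate 4: (m,n)=(6,-1) → π∥ = 6-1·τ ≈ 2.6972, π⊥ = 6-1·τ' ≈ 6.3028 ∉ [0.5, 1.5) ⇒ out
candidate 5: (m,n)=(5,12) → π∥ = 5+12·τ ≈ 44.6333, π⊥ = 5+12·τ' ≈ 1.3667 ∈ [0.5, 1.5) ⇒ IN Λ

5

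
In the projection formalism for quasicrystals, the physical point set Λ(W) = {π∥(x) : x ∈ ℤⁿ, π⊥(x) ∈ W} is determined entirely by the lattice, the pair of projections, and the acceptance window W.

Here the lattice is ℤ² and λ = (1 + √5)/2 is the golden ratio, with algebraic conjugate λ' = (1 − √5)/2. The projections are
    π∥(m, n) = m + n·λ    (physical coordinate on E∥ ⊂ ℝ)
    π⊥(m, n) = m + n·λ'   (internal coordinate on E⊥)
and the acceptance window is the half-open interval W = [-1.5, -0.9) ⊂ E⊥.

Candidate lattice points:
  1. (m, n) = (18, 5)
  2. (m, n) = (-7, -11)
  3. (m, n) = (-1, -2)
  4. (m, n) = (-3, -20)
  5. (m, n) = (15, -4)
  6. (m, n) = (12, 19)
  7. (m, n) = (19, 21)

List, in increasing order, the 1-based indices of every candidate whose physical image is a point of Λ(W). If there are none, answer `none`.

Compute λ' = (1−√5)/2 = -0.6180, so π⊥(m,n) = m -0.6180·n.
[1] lift (18,5): star map gives 14.9098; window check -1.5 ≤ 14.9098 < -0.9 is false → out
[2] lift (-7,-11): star map gives -0.2016; window check -1.5 ≤ -0.2016 < -0.9 is false → out
[3] lift (-1,-2): star map gives 0.2361; window check -1.5 ≤ 0.2361 < -0.9 is false → out
[4] lift (-3,-20): star map gives 9.3607; window check -1.5 ≤ 9.3607 < -0.9 is false → out
[5] lift (15,-4): star map gives 17.4721; window check -1.5 ≤ 17.4721 < -0.9 is false → out
[6] lift (12,19): star map gives 0.2574; window check -1.5 ≤ 0.2574 < -0.9 is false → out
[7] lift (19,21): star map gives 6.0213; window check -1.5 ≤ 6.0213 < -0.9 is false → out

none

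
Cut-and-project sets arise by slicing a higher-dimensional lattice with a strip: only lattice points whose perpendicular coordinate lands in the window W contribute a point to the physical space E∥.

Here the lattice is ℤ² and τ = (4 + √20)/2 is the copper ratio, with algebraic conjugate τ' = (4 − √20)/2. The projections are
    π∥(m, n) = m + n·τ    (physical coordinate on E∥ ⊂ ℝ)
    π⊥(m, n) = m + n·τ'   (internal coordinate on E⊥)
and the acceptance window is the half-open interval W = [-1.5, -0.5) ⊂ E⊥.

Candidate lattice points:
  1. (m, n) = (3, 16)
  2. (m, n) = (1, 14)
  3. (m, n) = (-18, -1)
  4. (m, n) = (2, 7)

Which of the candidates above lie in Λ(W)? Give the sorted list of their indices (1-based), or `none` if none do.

τ' = (4−√20)/2 ≈ -0.236068.
[1] lift (3,16): star map gives -0.777088; window check -1.5 ≤ -0.777088 < -0.5 is true → IN Λ
[2] lift (1,14): star map gives -2.304952; window check -1.5 ≤ -2.304952 < -0.5 is false → out
[3] lift (-18,-1): star map gives -17.763932; window check -1.5 ≤ -17.763932 < -0.5 is false → out
[4] lift (2,7): star map gives 0.347524; window check -1.5 ≤ 0.347524 < -0.5 is false → out

1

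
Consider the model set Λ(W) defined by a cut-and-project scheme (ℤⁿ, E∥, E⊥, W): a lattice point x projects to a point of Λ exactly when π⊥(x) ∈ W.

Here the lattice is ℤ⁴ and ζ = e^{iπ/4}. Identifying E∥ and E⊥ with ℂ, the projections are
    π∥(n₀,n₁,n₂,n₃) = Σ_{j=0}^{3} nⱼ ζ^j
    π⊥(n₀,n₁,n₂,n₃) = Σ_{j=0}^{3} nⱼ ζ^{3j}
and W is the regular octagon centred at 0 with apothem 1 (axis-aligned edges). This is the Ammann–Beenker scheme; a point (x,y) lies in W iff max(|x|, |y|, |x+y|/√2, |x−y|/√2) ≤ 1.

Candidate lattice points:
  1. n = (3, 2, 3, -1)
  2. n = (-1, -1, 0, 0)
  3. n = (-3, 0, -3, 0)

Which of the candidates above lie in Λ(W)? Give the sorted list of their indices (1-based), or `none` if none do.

With ζ = e^{iπ/4} the internal vectors are ζ^0,ζ^3,ζ^6,ζ^9.
candidate 1: n = (3, 2, 3, -1) → π⊥ ≈ (+0.87868, -2.29289); max(|x|,|y|,|x±y|/√2) = 2.29289 > 1 ⇒ ∉ W
candidate 2: n = (-1, -1, 0, 0) → π⊥ ≈ (-0.29289, -0.70711); max(|x|,|y|,|x±y|/√2) = 0.70711 ≤ 1 ⇒ ∈ W
candidate 3: n = (-3, 0, -3, 0) → π⊥ ≈ (-3.00000, +3.00000); max(|x|,|y|,|x±y|/√2) = 4.24264 > 1 ⇒ ∉ W

2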